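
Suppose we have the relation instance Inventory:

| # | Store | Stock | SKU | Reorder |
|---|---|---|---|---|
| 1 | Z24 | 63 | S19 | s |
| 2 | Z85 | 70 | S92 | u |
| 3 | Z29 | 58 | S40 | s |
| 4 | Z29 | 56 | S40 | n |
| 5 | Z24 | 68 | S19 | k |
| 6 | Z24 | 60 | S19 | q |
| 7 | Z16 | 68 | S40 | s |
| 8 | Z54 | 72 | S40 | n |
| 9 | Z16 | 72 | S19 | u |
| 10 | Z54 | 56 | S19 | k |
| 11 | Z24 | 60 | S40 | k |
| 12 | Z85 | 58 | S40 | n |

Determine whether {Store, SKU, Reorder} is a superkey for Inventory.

Yes

All 12 rows have distinct {Store, SKU, Reorder} values, so {Store, SKU, Reorder} → (all attributes) holds and {Store, SKU, Reorder} is a superkey.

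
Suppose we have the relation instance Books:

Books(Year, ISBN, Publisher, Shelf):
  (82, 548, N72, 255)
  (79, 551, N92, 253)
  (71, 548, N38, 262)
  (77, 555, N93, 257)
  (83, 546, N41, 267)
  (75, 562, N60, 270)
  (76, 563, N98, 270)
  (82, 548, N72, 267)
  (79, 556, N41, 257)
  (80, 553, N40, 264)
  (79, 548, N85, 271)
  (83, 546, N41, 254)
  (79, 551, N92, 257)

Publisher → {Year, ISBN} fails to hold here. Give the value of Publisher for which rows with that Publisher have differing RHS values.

N41

Publisher=N72: 2 rows → {Year,ISBN} = (82, 548), (82, 548) ✓
Publisher=N92: 2 rows → {Year,ISBN} = (79, 551), (79, 551) ✓
Publisher=N38: 1 row → {Year,ISBN} = (71, 548) ✓
Publisher=N93: 1 row → {Year,ISBN} = (77, 555) ✓
Publisher=N41: 3 rows → {Year,ISBN} takes values {(83, 546), (79, 556)} — violation
Publisher=N60: 1 row → {Year,ISBN} = (75, 562) ✓
Publisher=N98: 1 row → {Year,ISBN} = (76, 563) ✓
Publisher=N40: 1 row → {Year,ISBN} = (80, 553) ✓
Publisher=N85: 1 row → {Year,ISBN} = (79, 548) ✓
The only Publisher value with inconsistent RHS is Publisher=N41.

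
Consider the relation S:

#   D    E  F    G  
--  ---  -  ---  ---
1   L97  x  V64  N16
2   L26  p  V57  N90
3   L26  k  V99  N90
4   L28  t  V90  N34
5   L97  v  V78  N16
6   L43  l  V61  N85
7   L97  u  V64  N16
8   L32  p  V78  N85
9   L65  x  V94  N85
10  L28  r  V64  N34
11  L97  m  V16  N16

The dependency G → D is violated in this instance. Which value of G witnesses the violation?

N85

G=N16: rows 1, 5, 7, 11 → D = L97, L97, L97, L97 ✓
G=N90: rows 2, 3 → D = L26, L26 ✓
G=N34: rows 4, 10 → D = L28, L28 ✓
G=N85: rows 6, 8, 9 → D takes values {L43, L32, L65} — violation
The only G value with inconsistent D is G=N85.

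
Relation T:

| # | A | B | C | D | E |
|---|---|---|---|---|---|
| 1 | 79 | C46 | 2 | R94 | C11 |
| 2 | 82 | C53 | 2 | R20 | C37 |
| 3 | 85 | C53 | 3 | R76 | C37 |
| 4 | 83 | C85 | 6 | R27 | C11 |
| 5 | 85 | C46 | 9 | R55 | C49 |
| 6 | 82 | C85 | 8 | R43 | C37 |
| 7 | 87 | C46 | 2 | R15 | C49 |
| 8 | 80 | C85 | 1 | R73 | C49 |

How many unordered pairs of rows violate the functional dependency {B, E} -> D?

(B=C53, E=C37): violating pairs (2,3) — 1 pair.
(B=C46, E=C49): violating pairs (5,7) — 1 pair.

2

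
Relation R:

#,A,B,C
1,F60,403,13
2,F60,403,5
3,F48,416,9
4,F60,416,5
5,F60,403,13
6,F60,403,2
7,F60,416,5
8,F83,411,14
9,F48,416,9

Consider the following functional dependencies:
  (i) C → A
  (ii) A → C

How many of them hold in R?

1

(i) C → A: every LHS value maps to a single RHS value — holds.
(ii) A → C: A=F60: rows 1, 2, 4, 5, 6, 7 → C takes values {13, 5, 2} — violation — fails.
1 of the 2 dependencies holds.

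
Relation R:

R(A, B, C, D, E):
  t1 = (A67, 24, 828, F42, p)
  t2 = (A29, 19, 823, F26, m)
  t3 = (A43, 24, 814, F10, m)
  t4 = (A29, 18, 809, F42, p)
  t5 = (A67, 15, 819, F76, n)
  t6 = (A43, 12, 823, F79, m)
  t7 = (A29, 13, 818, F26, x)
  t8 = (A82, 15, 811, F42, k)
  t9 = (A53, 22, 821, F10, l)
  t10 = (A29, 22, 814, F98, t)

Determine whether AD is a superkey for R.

Rows 2 and 7 have the same AD value (A=A29, D=F26) but are distinct tuples, so AD does not determine every attribute — not a superkey.

No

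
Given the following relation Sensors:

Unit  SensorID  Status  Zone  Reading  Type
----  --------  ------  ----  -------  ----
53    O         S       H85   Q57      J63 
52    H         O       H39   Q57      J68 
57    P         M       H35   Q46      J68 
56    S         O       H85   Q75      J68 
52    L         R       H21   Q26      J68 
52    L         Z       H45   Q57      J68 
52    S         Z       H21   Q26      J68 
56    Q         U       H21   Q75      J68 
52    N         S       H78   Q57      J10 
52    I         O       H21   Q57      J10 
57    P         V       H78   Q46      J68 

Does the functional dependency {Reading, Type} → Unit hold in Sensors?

Yes

(Reading=Q57, Type=J63): 1 row → Unit = 53 ✓
(Reading=Q57, Type=J68): 2 rows → Unit = 52, 52 ✓
(Reading=Q46, Type=J68): 2 rows → Unit = 57, 57 ✓
(Reading=Q75, Type=J68): 2 rows → Unit = 56, 56 ✓
(Reading=Q26, Type=J68): 2 rows → Unit = 52, 52 ✓
(Reading=Q57, Type=J10): 2 rows → Unit = 52, 52 ✓
Every {Reading, Type} value is associated with a single Unit value, so {Reading, Type} → Unit holds.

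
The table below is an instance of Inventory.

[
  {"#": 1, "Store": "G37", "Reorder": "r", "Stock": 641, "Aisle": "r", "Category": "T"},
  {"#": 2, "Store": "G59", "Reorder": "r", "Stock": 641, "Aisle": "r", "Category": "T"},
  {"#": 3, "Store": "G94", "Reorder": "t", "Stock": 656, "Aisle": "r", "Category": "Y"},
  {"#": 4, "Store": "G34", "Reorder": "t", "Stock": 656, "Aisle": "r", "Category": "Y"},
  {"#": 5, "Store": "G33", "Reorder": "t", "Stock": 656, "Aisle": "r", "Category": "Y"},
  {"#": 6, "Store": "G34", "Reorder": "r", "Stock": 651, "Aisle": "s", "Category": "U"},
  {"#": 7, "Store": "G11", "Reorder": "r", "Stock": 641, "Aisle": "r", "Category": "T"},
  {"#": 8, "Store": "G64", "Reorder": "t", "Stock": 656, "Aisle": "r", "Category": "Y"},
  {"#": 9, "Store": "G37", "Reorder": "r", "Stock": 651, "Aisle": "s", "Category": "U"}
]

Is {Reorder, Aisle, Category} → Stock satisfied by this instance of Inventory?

Yes

(Reorder=r, Aisle=r, Category=T): rows 1, 2, 7 → Stock = 641, 641, 641 ✓
(Reorder=t, Aisle=r, Category=Y): rows 3, 4, 5, 8 → Stock = 656, 656, 656, 656 ✓
(Reorder=r, Aisle=s, Category=U): rows 6, 9 → Stock = 651, 651 ✓
Every {Reorder, Aisle, Category} value is associated with a single Stock value, so {Reorder, Aisle, Category} → Stock holds.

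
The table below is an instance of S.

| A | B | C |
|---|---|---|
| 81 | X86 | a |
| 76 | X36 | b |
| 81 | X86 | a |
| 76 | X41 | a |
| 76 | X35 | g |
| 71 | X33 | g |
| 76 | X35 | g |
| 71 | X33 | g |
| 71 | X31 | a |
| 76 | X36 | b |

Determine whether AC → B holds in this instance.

Yes

(A=81, C=a): 2 rows → B = X86, X86 ✓
(A=76, C=b): 2 rows → B = X36, X36 ✓
(A=76, C=a): 1 row → B = X41 ✓
(A=76, C=g): 2 rows → B = X35, X35 ✓
(A=71, C=g): 2 rows → B = X33, X33 ✓
(A=71, C=a): 1 row → B = X31 ✓
Every AC value is associated with a single B value, so AC → B holds.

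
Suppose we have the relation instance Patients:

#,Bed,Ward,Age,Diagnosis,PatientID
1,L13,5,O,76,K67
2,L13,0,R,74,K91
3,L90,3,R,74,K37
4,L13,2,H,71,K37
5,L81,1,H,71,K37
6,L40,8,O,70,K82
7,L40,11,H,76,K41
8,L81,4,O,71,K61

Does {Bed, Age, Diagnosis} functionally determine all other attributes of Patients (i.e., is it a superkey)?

Yes

All 8 rows have distinct {Bed, Age, Diagnosis} values, so {Bed, Age, Diagnosis} → (all attributes) holds and {Bed, Age, Diagnosis} is a superkey.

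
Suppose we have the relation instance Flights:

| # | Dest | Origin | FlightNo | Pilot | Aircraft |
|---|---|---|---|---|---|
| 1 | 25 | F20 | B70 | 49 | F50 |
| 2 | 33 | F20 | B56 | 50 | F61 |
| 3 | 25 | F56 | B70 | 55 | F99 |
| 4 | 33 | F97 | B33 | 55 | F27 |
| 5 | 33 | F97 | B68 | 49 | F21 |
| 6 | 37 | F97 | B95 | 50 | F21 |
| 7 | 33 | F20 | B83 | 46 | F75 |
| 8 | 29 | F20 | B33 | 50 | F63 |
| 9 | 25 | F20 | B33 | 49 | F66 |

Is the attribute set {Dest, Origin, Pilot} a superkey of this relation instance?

No

Rows 1 and 9 have the same {Dest, Origin, Pilot} value (Dest=25, Origin=F20, Pilot=49) but are distinct tuples, so {Dest, Origin, Pilot} does not determine every attribute — not a superkey.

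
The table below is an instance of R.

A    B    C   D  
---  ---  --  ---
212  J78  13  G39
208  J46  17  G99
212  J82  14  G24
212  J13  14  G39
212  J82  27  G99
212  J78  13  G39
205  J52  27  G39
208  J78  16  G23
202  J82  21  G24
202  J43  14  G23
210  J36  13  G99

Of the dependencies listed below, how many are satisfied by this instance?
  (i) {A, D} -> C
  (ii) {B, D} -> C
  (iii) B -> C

0

(i) {A, D} -> C: (A=212, D=G39): 3 rows → C takes values {13, 14} — violation — fails.
(ii) {B, D} -> C: (B=J82, D=G24): 2 rows → C takes values {14, 21} — violation — fails.
(iii) B -> C: B=J78: 3 rows → C takes values {13, 16} — violation; B=J82: 3 rows → C takes values {14, 27, 21} — violation — fails.
None of the 3 dependencies hold.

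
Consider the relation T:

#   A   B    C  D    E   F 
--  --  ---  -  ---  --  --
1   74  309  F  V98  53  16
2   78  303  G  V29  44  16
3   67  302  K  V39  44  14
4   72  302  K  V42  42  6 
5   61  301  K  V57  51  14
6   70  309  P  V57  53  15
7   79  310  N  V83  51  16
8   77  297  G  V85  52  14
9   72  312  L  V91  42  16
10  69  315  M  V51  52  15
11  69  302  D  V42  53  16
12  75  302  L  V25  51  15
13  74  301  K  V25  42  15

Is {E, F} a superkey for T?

No

Rows 1 and 11 have the same {E, F} value (E=53, F=16) but are distinct tuples, so {E, F} does not determine every attribute — not a superkey.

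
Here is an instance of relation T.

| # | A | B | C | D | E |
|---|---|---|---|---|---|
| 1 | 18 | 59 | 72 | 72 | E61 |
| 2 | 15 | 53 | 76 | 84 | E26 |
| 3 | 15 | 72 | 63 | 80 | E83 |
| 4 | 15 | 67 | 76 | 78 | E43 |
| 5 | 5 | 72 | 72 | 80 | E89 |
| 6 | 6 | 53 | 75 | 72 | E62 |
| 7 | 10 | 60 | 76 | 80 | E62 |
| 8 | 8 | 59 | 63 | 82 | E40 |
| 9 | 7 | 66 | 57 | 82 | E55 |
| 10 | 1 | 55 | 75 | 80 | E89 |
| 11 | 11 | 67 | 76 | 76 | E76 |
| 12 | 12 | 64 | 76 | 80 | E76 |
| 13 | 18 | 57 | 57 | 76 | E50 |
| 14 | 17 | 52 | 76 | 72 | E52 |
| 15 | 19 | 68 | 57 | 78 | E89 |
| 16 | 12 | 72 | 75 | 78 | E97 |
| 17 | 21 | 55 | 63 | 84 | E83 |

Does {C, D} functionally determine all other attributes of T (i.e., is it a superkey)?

Rows 7 and 12 have the same {C, D} value (C=76, D=80) but are distinct tuples, so {C, D} does not determine every attribute — not a superkey.

No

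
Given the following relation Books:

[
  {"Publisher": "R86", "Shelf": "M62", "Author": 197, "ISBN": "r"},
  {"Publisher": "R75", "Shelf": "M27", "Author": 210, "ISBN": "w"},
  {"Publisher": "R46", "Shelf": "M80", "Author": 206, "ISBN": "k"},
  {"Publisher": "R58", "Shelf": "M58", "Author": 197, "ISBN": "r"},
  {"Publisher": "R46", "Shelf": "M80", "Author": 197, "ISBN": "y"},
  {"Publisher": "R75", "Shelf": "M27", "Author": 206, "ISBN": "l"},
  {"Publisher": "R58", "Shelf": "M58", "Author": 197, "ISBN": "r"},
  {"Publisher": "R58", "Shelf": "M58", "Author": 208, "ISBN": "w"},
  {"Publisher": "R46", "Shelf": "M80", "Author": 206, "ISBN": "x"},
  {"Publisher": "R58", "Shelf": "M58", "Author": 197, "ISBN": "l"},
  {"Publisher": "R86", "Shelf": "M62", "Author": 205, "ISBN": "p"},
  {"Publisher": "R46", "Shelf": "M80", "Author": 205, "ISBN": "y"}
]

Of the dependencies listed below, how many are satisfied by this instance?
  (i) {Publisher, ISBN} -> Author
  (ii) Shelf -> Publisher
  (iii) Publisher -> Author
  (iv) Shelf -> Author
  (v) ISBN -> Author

1

(i) {Publisher, ISBN} -> Author: (Publisher=R46, ISBN=y): 2 rows → Author takes values {197, 205} — violation — fails.
(ii) Shelf -> Publisher: every LHS value maps to a single RHS value — holds.
(iii) Publisher -> Author: Publisher=R86: 2 rows → Author takes values {197, 205} — violation; Publisher=R75: 2 rows → Author takes values {210, 206} — violation; Publisher=R46: 4 rows → Author takes values {206, 197, 205} — violation; Publisher=R58: 4 rows → Author takes values {197, 208} — violation — fails.
(iv) Shelf -> Author: Shelf=M62: 2 rows → Author takes values {197, 205} — violation; Shelf=M27: 2 rows → Author takes values {210, 206} — violation; Shelf=M80: 4 rows → Author takes values {206, 197, 205} — violation; Shelf=M58: 4 rows → Author takes values {197, 208} — violation — fails.
(v) ISBN -> Author: ISBN=w: 2 rows → Author takes values {210, 208} — violation; ISBN=y: 2 rows → Author takes values {197, 205} — violation; ISBN=l: 2 rows → Author takes values {206, 197} — violation — fails.
1 of the 5 dependencies holds.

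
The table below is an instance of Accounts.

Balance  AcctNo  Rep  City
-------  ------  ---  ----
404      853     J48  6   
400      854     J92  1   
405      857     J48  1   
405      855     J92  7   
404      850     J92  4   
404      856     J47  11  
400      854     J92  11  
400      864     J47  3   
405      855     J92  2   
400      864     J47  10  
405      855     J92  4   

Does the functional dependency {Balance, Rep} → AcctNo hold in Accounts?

(Balance=404, Rep=J48): 1 row → AcctNo = 853 ✓
(Balance=400, Rep=J92): 2 rows → AcctNo = 854, 854 ✓
(Balance=405, Rep=J48): 1 row → AcctNo = 857 ✓
(Balance=405, Rep=J92): 3 rows → AcctNo = 855, 855, 855 ✓
(Balance=404, Rep=J92): 1 row → AcctNo = 850 ✓
(Balance=404, Rep=J47): 1 row → AcctNo = 856 ✓
(Balance=400, Rep=J47): 2 rows → AcctNo = 864, 864 ✓
Every {Balance, Rep} value is associated with a single AcctNo value, so {Balance, Rep} → AcctNo holds.

Yes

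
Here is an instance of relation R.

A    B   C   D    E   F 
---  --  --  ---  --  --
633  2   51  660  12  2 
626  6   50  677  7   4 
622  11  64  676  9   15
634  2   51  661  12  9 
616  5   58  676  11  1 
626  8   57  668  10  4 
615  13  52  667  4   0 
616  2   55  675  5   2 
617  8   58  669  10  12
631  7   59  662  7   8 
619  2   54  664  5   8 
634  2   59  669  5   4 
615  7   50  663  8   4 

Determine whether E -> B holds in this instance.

No

E=12: 2 rows → B = 2, 2 ✓
E=7: 2 rows → B takes values {6, 7} — violation
E=9: 1 row → B = 11 ✓
E=11: 1 row → B = 5 ✓
E=10: 2 rows → B = 8, 8 ✓
E=4: 1 row → B = 13 ✓
E=5: 3 rows → B = 2, 2, 2 ✓
E=8: 1 row → B = 7 ✓
Two rows agree on E but differ on B, so E -> B does not hold.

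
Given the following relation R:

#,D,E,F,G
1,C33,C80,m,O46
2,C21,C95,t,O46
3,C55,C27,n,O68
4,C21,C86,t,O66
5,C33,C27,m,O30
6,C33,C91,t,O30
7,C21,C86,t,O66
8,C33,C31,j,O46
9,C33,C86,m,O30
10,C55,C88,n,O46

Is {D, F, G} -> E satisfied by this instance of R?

No

(D=C33, F=m, G=O46): row 1 → E = C80 ✓
(D=C21, F=t, G=O46): row 2 → E = C95 ✓
(D=C55, F=n, G=O68): row 3 → E = C27 ✓
(D=C21, F=t, G=O66): rows 4, 7 → E = C86, C86 ✓
(D=C33, F=m, G=O30): rows 5, 9 → E takes values {C27, C86} — violation
(D=C33, F=t, G=O30): row 6 → E = C91 ✓
(D=C33, F=j, G=O46): row 8 → E = C31 ✓
(D=C55, F=n, G=O46): row 10 → E = C88 ✓
Two rows agree on {D, F, G} but differ on E, so {D, F, G} -> E does not hold.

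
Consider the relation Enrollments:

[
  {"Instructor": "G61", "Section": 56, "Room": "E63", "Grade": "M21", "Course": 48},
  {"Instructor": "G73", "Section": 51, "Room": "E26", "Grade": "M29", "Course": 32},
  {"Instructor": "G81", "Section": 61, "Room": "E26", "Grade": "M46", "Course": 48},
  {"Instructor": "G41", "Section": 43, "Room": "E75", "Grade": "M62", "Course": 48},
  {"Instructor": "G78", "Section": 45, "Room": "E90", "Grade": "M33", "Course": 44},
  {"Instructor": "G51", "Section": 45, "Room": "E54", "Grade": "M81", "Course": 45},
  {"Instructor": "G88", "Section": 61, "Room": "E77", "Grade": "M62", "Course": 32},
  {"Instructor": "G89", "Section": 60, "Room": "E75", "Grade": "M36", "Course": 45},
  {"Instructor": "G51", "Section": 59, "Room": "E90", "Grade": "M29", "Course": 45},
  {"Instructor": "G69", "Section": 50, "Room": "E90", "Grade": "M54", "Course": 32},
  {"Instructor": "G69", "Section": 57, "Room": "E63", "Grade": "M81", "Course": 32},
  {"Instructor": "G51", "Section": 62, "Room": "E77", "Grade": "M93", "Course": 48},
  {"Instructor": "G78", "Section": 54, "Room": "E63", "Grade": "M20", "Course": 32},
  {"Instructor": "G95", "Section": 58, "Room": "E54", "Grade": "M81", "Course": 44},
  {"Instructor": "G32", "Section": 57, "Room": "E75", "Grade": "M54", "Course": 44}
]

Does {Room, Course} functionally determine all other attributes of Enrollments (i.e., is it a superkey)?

No

Two distinct rows share (Room=E63, Course=32), so {Room, Course} does not determine every attribute — not a superkey.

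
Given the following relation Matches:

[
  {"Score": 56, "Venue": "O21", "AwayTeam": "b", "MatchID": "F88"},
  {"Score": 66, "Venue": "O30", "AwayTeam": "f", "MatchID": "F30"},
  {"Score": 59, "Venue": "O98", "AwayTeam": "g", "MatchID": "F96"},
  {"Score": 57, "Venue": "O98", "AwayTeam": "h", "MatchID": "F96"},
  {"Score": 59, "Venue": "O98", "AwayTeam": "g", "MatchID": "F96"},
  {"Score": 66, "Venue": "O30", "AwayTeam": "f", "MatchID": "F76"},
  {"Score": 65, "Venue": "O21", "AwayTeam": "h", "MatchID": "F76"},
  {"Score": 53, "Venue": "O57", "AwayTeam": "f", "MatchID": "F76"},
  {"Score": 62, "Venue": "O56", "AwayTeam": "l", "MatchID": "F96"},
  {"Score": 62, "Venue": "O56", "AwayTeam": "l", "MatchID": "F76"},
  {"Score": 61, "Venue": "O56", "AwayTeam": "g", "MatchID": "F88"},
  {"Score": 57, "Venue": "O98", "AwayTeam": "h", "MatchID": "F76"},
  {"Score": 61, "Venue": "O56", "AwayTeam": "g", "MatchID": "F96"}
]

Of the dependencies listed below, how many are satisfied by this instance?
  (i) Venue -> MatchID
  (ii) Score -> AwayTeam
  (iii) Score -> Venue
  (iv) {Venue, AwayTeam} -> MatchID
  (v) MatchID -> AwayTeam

(i) Venue -> MatchID: Venue=O21: 2 rows → MatchID takes values {F88, F76} — violation; Venue=O30: 2 rows → MatchID takes values {F30, F76} — violation; Venue=O98: 4 rows → MatchID takes values {F96, F76} — violation; Venue=O56: 4 rows → MatchID takes values {F96, F76, F88} — violation — fails.
(ii) Score -> AwayTeam: every LHS value maps to a single RHS value — holds.
(iii) Score -> Venue: every LHS value maps to a single RHS value — holds.
(iv) {Venue, AwayTeam} -> MatchID: (Venue=O30, AwayTeam=f): 2 rows → MatchID takes values {F30, F76} — violation; (Venue=O98, AwayTeam=h): 2 rows → MatchID takes values {F96, F76} — violation; (Venue=O56, AwayTeam=l): 2 rows → MatchID takes values {F96, F76} — violation; (Venue=O56, AwayTeam=g): 2 rows → MatchID takes values {F88, F96} — violation — fails.
(v) MatchID -> AwayTeam: MatchID=F88: 2 rows → AwayTeam takes values {b, g} — violation; MatchID=F96: 5 rows → AwayTeam takes values {g, h, l} — violation; MatchID=F76: 5 rows → AwayTeam takes values {f, h, l} — violation — fails.
2 of the 5 dependencies hold.

2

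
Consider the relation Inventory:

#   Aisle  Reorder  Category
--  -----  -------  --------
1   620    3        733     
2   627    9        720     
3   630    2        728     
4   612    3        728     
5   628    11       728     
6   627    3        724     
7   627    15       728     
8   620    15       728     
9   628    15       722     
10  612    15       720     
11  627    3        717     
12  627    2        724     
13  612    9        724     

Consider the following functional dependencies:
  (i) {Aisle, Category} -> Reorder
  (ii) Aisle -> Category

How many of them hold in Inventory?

(i) {Aisle, Category} -> Reorder: (Aisle=627, Category=724): rows 6, 12 → Reorder takes values {3, 2} — violation — fails.
(ii) Aisle -> Category: Aisle=620: rows 1, 8 → Category takes values {733, 728} — violation; Aisle=627: rows 2, 6, 7, 11, 12 → Category takes values {720, 724, 728, 717} — violation; Aisle=612: rows 4, 10, 13 → Category takes values {728, 720, 724} — violation; Aisle=628: rows 5, 9 → Category takes values {728, 722} — violation — fails.
None of the 2 dependencies hold.

0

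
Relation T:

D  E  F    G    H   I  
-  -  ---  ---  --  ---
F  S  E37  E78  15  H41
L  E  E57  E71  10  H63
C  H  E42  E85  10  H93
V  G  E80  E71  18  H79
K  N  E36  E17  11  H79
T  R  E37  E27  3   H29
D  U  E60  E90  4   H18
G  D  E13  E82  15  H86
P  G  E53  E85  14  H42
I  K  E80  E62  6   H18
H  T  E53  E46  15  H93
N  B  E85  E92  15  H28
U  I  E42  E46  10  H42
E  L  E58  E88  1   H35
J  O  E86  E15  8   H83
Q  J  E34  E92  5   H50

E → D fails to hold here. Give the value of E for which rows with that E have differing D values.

E=S: 1 row → D = F ✓
E=E: 1 row → D = L ✓
E=H: 1 row → D = C ✓
E=G: 2 rows → D takes values {V, P} — violation
E=N: 1 row → D = K ✓
E=R: 1 row → D = T ✓
E=U: 1 row → D = D ✓
E=D: 1 row → D = G ✓
E=K: 1 row → D = I ✓
E=T: 1 row → D = H ✓
E=B: 1 row → D = N ✓
E=I: 1 row → D = U ✓
E=L: 1 row → D = E ✓
E=O: 1 row → D = J ✓
E=J: 1 row → D = Q ✓
The only E value with inconsistent D is E=G.

G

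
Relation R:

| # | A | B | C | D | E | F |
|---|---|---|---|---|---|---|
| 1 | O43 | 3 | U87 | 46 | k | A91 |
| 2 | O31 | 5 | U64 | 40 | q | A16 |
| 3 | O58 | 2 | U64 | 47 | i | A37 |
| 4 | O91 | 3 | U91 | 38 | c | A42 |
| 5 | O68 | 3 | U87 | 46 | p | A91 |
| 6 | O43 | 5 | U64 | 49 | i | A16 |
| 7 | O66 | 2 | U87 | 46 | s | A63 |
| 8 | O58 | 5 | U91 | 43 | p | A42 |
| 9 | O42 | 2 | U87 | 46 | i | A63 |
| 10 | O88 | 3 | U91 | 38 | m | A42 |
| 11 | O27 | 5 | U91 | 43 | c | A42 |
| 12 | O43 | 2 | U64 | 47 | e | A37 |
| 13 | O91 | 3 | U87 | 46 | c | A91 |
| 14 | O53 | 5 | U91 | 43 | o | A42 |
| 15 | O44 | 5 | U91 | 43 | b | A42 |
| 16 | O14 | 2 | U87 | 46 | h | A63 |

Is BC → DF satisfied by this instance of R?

(B=3, C=U87): rows 1, 5, 13 → {D,F} = (46, A91), (46, A91), (46, A91) ✓
(B=5, C=U64): rows 2, 6 → {D,F} takes values {(40, A16), (49, A16)} — violation
(B=2, C=U64): rows 3, 12 → {D,F} = (47, A37), (47, A37) ✓
(B=3, C=U91): rows 4, 10 → {D,F} = (38, A42), (38, A42) ✓
(B=2, C=U87): rows 7, 9, 16 → {D,F} = (46, A63), (46, A63), (46, A63) ✓
(B=5, C=U91): rows 8, 11, 14, 15 → {D,F} = (43, A42), (43, A42), (43, A42), (43, A42) ✓
Two rows agree on BC but differ on DF, so BC → DF does not hold.

No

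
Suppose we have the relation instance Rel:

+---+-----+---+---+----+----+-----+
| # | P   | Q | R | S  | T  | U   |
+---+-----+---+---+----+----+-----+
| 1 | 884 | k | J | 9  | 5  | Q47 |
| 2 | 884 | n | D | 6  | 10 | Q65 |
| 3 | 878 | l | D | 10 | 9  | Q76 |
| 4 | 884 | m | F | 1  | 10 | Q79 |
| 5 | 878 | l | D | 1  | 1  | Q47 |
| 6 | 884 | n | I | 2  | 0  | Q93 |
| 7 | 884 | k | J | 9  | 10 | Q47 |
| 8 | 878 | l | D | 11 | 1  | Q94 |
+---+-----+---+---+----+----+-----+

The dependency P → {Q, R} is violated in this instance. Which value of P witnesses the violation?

884

P=884: rows 1, 2, 4, 6, 7 → {Q,R} takes values {(k, J), (n, D), (m, F), (n, I)} — violation
P=878: rows 3, 5, 8 → {Q,R} = (l, D), (l, D), (l, D) ✓
The only P value with inconsistent RHS is P=884.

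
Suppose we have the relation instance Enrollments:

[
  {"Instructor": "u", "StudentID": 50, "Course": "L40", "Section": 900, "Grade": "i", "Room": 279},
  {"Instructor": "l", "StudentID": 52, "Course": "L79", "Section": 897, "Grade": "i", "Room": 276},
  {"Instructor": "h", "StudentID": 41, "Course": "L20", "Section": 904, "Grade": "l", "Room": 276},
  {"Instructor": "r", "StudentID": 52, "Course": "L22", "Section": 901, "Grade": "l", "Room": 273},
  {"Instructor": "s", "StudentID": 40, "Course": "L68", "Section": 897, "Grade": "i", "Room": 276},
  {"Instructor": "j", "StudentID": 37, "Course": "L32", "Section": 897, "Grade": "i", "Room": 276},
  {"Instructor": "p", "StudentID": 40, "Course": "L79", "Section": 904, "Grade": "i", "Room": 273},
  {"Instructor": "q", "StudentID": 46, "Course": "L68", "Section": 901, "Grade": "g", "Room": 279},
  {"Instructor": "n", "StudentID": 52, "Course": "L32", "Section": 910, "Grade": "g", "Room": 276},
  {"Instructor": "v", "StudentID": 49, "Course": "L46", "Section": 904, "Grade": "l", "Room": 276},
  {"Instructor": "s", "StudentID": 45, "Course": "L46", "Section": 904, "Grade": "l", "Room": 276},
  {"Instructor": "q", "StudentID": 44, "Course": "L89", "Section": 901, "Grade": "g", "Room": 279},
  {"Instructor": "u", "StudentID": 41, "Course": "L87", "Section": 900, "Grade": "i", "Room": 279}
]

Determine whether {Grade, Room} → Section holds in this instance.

Yes

(Grade=i, Room=279): 2 rows → Section = 900, 900 ✓
(Grade=i, Room=276): 3 rows → Section = 897, 897, 897 ✓
(Grade=l, Room=276): 3 rows → Section = 904, 904, 904 ✓
(Grade=l, Room=273): 1 row → Section = 901 ✓
(Grade=i, Room=273): 1 row → Section = 904 ✓
(Grade=g, Room=279): 2 rows → Section = 901, 901 ✓
(Grade=g, Room=276): 1 row → Section = 910 ✓
Every {Grade, Room} value is associated with a single Section value, so {Grade, Room} → Section holds.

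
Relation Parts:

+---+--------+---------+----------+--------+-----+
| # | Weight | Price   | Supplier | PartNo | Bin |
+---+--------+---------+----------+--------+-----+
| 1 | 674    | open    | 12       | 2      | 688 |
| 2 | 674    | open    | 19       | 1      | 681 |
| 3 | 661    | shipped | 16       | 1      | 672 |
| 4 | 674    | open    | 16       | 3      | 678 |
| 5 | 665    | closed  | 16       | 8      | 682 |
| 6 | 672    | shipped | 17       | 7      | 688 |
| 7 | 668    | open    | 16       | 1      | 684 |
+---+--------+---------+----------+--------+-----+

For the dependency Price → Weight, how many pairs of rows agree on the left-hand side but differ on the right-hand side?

4

Price=open: violating pairs (1,7), (2,7), (4,7) — 3 pairs.
Price=shipped: violating pairs (3,6) — 1 pair.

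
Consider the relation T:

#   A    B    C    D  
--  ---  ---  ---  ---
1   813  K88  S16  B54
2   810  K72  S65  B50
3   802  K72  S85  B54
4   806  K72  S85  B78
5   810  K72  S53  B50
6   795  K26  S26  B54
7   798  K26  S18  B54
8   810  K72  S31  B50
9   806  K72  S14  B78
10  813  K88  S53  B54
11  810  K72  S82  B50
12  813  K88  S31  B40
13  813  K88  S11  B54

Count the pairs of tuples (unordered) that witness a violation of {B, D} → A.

(B=K88, D=B54): all 3 rows agree on A — 0 pairs.
(B=K72, D=B50): all 4 rows agree on A — 0 pairs.
(B=K72, D=B78): all 2 rows agree on A — 0 pairs.
(B=K26, D=B54): violating pairs (6,7) — 1 pair.

1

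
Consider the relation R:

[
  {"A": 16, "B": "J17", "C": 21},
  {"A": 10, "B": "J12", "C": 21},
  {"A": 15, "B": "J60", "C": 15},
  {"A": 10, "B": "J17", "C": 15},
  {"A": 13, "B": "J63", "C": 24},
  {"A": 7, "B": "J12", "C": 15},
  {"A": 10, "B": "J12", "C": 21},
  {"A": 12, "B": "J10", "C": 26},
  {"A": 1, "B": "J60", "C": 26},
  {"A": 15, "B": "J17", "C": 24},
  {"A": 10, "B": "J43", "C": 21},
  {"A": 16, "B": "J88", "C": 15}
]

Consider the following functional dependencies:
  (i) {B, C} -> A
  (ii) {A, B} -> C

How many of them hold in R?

2

(i) {B, C} -> A: every LHS value maps to a single RHS value — holds.
(ii) {A, B} -> C: every LHS value maps to a single RHS value — holds.
2 of the 2 dependencies hold.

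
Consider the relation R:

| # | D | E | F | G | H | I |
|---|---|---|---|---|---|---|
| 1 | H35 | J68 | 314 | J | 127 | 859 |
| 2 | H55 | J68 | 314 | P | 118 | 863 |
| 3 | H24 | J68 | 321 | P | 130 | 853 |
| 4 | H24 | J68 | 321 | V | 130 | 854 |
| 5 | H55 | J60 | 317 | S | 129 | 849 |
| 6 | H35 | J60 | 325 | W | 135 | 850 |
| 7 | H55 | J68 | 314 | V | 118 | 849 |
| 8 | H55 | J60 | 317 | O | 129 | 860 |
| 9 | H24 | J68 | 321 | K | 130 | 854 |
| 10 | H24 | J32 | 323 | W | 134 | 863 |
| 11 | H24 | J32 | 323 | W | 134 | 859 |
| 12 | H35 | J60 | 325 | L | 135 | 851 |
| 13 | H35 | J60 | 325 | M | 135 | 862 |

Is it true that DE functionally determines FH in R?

Yes

(D=H35, E=J68): row 1 → {F,H} = (314, 127) ✓
(D=H55, E=J68): rows 2, 7 → {F,H} = (314, 118), (314, 118) ✓
(D=H24, E=J68): rows 3, 4, 9 → {F,H} = (321, 130), (321, 130), (321, 130) ✓
(D=H55, E=J60): rows 5, 8 → {F,H} = (317, 129), (317, 129) ✓
(D=H35, E=J60): rows 6, 12, 13 → {F,H} = (325, 135), (325, 135), (325, 135) ✓
(D=H24, E=J32): rows 10, 11 → {F,H} = (323, 134), (323, 134) ✓
Every DE value is associated with a single FH value, so DE → FH holds.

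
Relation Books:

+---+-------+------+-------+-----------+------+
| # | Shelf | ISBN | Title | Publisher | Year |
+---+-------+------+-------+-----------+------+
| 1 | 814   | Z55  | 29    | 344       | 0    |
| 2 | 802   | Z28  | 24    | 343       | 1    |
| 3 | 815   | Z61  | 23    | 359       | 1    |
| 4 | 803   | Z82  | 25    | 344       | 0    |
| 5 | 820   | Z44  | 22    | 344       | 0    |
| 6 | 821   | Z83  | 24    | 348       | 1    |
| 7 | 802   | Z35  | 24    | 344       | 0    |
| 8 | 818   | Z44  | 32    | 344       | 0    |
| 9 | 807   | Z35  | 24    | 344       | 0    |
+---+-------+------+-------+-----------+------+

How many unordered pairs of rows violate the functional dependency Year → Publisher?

3

Year=0: all 6 rows agree on Publisher — 0 pairs.
Year=1: violating pairs (2,3), (2,6), (3,6) — 3 pairs.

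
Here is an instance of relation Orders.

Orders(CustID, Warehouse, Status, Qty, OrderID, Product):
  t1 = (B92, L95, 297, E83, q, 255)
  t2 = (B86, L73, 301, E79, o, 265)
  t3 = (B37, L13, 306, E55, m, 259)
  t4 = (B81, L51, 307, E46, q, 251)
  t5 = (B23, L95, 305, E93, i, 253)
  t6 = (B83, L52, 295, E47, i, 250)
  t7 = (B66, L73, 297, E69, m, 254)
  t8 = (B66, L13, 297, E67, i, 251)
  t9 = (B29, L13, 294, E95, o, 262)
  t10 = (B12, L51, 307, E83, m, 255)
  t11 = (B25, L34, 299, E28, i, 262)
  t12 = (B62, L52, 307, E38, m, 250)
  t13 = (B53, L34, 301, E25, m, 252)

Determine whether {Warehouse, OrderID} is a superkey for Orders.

All 13 rows have distinct {Warehouse, OrderID} values, so {Warehouse, OrderID} → (all attributes) holds and {Warehouse, OrderID} is a superkey.

Yes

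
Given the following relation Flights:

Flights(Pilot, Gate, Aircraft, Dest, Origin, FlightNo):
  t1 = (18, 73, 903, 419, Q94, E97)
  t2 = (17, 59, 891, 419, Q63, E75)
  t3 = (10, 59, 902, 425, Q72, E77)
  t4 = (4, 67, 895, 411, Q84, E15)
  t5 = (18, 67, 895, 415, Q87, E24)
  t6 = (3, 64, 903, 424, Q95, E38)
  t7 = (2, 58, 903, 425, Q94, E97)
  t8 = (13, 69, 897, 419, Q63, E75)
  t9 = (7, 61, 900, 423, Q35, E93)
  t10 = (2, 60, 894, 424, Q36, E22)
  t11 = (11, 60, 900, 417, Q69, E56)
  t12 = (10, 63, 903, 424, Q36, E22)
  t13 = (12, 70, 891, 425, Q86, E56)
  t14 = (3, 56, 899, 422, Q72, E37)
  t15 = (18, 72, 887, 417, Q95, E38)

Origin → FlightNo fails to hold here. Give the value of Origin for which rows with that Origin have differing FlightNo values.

Q72

Origin=Q94: rows 1, 7 → FlightNo = E97, E97 ✓
Origin=Q63: rows 2, 8 → FlightNo = E75, E75 ✓
Origin=Q72: rows 3, 14 → FlightNo takes values {E77, E37} — violation
Origin=Q84: row 4 → FlightNo = E15 ✓
Origin=Q87: row 5 → FlightNo = E24 ✓
Origin=Q95: rows 6, 15 → FlightNo = E38, E38 ✓
Origin=Q35: row 9 → FlightNo = E93 ✓
Origin=Q36: rows 10, 12 → FlightNo = E22, E22 ✓
Origin=Q69: row 11 → FlightNo = E56 ✓
Origin=Q86: row 13 → FlightNo = E56 ✓
The only Origin value with inconsistent FlightNo is Origin=Q72.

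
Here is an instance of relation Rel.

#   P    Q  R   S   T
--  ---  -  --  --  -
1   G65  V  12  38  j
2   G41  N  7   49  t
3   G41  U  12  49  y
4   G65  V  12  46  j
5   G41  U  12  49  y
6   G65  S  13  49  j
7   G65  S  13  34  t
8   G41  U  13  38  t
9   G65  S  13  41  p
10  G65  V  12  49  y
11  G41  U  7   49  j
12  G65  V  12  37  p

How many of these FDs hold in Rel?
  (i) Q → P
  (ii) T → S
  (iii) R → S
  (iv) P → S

1

(i) Q → P: every LHS value maps to a single RHS value — holds.
(ii) T → S: T=j: rows 1, 4, 6, 11 → S takes values {38, 46, 49} — violation; T=t: rows 2, 7, 8 → S takes values {49, 34, 38} — violation; T=p: rows 9, 12 → S takes values {41, 37} — violation — fails.
(iii) R → S: R=12: rows 1, 3, 4, 5, 10, 12 → S takes values {38, 49, 46, 37} — violation; R=13: rows 6, 7, 8, 9 → S takes values {49, 34, 38, 41} — violation — fails.
(iv) P → S: P=G65: rows 1, 4, 6, 7, 9, 10, 12 → S takes values {38, 46, 49, 34, 41, 37} — violation; P=G41: rows 2, 3, 5, 8, 11 → S takes values {49, 38} — violation — fails.
1 of the 4 dependencies holds.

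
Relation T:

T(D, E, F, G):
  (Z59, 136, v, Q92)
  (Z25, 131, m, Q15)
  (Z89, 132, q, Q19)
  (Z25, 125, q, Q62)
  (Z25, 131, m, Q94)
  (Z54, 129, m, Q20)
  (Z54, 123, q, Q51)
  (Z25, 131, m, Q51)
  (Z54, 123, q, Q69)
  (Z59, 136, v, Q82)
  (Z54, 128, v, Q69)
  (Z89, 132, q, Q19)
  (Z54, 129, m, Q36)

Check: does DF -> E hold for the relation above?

Yes

(D=Z59, F=v): 2 rows → E = 136, 136 ✓
(D=Z25, F=m): 3 rows → E = 131, 131, 131 ✓
(D=Z89, F=q): 2 rows → E = 132, 132 ✓
(D=Z25, F=q): 1 row → E = 125 ✓
(D=Z54, F=m): 2 rows → E = 129, 129 ✓
(D=Z54, F=q): 2 rows → E = 123, 123 ✓
(D=Z54, F=v): 1 row → E = 128 ✓
Every DF value is associated with a single E value, so DF -> E holds.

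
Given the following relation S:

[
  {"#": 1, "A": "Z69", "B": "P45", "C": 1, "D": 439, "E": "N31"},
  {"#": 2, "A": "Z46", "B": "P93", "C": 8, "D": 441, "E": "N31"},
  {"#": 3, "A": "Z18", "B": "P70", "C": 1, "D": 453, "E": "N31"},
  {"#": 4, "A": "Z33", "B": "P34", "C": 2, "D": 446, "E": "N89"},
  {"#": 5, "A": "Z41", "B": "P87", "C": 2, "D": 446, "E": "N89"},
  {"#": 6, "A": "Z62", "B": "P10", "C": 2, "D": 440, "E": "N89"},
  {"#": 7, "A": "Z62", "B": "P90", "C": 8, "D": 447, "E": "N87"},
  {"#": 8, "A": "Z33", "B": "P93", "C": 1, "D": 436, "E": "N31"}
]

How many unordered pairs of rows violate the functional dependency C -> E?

1

C=1: all 3 rows agree on E — 0 pairs.
C=8: violating pairs (2,7) — 1 pair.
C=2: all 3 rows agree on E — 0 pairs.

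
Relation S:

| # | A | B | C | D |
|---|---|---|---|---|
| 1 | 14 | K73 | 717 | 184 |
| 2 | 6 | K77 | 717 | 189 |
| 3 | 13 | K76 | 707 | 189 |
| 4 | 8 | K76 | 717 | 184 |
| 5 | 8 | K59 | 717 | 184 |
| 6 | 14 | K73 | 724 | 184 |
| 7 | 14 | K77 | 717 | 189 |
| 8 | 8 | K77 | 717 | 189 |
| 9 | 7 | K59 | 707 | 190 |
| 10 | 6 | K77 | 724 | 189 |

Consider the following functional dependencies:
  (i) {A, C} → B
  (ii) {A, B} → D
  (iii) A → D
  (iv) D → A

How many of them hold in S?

1

(i) {A, C} → B: (A=14, C=717): rows 1, 7 → B takes values {K73, K77} — violation; (A=8, C=717): rows 4, 5, 8 → B takes values {K76, K59, K77} — violation — fails.
(ii) {A, B} → D: every LHS value maps to a single RHS value — holds.
(iii) A → D: A=14: rows 1, 6, 7 → D takes values {184, 189} — violation; A=8: rows 4, 5, 8 → D takes values {184, 189} — violation — fails.
(iv) D → A: D=184: rows 1, 4, 5, 6 → A takes values {14, 8} — violation; D=189: rows 2, 3, 7, 8, 10 → A takes values {6, 13, 14, 8} — violation — fails.
1 of the 4 dependencies holds.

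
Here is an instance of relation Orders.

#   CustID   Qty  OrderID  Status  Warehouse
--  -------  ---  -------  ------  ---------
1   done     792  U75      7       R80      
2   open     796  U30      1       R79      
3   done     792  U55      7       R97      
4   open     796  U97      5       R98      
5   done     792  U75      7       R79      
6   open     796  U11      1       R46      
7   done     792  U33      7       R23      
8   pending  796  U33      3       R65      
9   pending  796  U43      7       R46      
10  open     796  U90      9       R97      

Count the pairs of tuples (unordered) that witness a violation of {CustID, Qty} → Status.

(CustID=done, Qty=792): all 4 rows agree on Status — 0 pairs.
(CustID=open, Qty=796): violating pairs (2,4), (2,10), (4,6), (4,10), (6,10) — 5 pairs.
(CustID=pending, Qty=796): violating pairs (8,9) — 1 pair.

6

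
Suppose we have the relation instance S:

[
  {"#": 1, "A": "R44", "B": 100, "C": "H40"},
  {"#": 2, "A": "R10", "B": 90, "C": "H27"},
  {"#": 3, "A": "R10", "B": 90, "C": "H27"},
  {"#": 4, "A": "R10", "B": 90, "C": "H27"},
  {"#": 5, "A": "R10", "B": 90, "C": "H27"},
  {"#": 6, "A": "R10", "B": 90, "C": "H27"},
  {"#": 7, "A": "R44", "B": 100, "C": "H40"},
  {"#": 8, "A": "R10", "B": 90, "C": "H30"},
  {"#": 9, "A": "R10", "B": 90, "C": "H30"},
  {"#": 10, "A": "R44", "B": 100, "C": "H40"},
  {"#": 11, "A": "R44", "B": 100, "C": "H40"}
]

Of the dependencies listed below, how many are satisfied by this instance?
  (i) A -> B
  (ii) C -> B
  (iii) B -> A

(i) A -> B: every LHS value maps to a single RHS value — holds.
(ii) C -> B: every LHS value maps to a single RHS value — holds.
(iii) B -> A: every LHS value maps to a single RHS value — holds.
3 of the 3 dependencies hold.

3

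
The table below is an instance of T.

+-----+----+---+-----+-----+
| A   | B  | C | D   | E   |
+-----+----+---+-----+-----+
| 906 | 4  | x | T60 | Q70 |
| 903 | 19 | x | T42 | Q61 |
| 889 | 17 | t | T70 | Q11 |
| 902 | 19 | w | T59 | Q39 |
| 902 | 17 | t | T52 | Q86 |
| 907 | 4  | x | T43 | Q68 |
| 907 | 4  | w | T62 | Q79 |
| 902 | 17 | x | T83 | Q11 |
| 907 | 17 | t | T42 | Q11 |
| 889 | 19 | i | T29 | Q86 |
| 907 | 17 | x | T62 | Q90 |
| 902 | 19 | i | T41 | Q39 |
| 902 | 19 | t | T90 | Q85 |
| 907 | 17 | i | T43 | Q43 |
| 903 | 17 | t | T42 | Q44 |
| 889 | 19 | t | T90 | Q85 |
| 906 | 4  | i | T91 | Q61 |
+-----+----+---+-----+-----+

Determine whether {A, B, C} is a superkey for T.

All 17 rows have distinct {A, B, C} values, so {A, B, C} → (all attributes) holds and {A, B, C} is a superkey.

Yes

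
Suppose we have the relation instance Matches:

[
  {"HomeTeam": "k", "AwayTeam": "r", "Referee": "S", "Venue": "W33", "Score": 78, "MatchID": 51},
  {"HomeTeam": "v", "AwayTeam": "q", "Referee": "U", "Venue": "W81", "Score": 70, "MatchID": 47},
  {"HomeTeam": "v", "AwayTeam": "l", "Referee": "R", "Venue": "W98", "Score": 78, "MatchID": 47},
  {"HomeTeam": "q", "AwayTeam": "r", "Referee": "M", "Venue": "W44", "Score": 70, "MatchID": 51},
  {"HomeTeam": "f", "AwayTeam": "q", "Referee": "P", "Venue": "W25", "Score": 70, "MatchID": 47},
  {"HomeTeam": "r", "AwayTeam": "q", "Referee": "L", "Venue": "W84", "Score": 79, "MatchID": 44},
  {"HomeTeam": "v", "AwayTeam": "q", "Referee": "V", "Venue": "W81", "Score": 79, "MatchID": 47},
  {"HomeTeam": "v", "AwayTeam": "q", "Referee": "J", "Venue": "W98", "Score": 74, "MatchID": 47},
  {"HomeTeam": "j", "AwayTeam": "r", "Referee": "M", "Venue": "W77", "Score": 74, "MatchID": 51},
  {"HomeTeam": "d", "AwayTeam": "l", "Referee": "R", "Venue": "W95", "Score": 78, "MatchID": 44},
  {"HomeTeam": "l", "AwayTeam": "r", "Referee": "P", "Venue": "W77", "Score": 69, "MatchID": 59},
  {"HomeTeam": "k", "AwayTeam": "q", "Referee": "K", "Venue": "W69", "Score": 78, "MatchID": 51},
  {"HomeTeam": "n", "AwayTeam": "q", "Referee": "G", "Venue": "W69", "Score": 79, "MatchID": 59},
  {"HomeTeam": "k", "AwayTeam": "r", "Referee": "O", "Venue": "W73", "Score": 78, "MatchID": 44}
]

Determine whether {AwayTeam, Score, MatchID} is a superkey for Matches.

No

Two distinct rows share (AwayTeam=q, Score=70, MatchID=47), so {AwayTeam, Score, MatchID} does not determine every attribute — not a superkey.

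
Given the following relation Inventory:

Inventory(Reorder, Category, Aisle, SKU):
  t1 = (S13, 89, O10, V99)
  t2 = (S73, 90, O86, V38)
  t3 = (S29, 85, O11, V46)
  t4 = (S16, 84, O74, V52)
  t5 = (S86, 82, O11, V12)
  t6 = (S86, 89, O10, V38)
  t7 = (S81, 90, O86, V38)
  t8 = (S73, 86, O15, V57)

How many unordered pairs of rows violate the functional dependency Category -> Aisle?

Category=89: all 2 rows agree on Aisle — 0 pairs.
Category=90: all 2 rows agree on Aisle — 0 pairs.

0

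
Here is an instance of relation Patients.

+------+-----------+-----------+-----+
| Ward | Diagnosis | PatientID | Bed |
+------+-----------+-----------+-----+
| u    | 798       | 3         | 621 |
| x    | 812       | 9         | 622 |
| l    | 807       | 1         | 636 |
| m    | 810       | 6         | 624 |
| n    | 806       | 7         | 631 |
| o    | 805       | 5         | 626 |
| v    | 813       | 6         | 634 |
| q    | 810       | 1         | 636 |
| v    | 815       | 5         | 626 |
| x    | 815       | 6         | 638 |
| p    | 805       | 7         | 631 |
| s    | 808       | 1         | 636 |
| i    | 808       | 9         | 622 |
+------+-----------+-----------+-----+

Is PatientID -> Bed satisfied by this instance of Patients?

No

PatientID=3: 1 row → Bed = 621 ✓
PatientID=9: 2 rows → Bed = 622, 622 ✓
PatientID=1: 3 rows → Bed = 636, 636, 636 ✓
PatientID=6: 3 rows → Bed takes values {624, 634, 638} — violation
PatientID=7: 2 rows → Bed = 631, 631 ✓
PatientID=5: 2 rows → Bed = 626, 626 ✓
Two rows agree on PatientID but differ on Bed, so PatientID -> Bed does not hold.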